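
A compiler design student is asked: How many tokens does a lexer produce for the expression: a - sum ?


Scanning 'a - sum'
Token 1: 'a' -> identifier
Token 2: '-' -> operator
Token 3: 'sum' -> identifier
Total tokens: 3

3


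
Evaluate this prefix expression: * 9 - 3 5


Parsing prefix expression: * 9 - 3 5
Step 1: Innermost operation '- 3 5'
  3 - 5 = -2
Step 2: Outer operation '* 9 [-2]'
  9 * -2 = -18

-18


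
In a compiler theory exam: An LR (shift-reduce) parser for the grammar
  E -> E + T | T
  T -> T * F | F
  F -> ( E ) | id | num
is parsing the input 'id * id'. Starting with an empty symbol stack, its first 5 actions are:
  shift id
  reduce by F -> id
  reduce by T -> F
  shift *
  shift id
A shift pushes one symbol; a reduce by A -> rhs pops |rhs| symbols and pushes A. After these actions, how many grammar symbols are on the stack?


Tracking the symbol stack through each action:
  Action 1: shift 'id' : push -> stack = [id] (size 1)
  Action 2: reduce by F -> id : pop 1, push F -> stack = [F] (size 1)
  Action 3: reduce by T -> F : pop 1, push T -> stack = [T] (size 1)
  Action 4: shift '*' : push -> stack = [T, *] (size 2)
  Action 5: shift 'id' : push -> stack = [T, *, id] (size 3)
Final stack size: 3

3


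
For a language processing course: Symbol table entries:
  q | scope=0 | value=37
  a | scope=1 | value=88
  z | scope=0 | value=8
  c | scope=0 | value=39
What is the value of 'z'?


Searching symbol table for 'z':
  q | scope=0 | value=37
  a | scope=1 | value=88
  z | scope=0 | value=8 <- MATCH
  c | scope=0 | value=39
Found 'z' at scope 0 with value 8

8


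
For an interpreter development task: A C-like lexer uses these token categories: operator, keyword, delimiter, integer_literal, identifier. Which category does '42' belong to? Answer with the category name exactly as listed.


Token: '42'
Checking categories:
  identifier: no
  integer_literal: YES
  operator: no
  keyword: no
  delimiter: no
Category: integer_literal

integer_literal


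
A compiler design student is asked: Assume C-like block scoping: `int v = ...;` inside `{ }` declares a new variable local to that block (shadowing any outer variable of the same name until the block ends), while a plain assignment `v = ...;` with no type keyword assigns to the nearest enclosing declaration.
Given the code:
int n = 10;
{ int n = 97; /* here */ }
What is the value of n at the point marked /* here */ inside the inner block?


Analyzing scoping rules:
Outer scope: declares n = 10
Inner block: 'int n = 97;' declares a NEW n that shadows the outer one
Inside the block the inner declaration is in scope -> 97
Result: 97

97


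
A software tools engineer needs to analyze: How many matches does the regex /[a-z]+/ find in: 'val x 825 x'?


Pattern: /[a-z]+/ (identifiers)
Input: 'val x 825 x'
Scanning for matches:
  Match 1: 'val'
  Match 2: 'x'
  Match 3: 'x'
Total matches: 3

3


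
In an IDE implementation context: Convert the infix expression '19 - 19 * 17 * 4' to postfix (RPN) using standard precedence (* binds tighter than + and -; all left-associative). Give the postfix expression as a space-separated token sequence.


Applying the shunting-yard algorithm:
  Operand 19 -> output
  Push '-' onto operator stack -> op-stack: [-]
  Operand 19 -> output
  Push '*' onto operator stack -> op-stack: [-, *]
  Operand 17 -> output
  See '*' (prec 2); top '*' (prec 2) >= it -> pop '*' to output
  Push '*' onto operator stack -> op-stack: [-, *]
  Operand 4 -> output
  End of input: pop '*' to output
  End of input: pop '-' to output
Postfix result: 19 19 17 * 4 * -

19 19 17 * 4 * -


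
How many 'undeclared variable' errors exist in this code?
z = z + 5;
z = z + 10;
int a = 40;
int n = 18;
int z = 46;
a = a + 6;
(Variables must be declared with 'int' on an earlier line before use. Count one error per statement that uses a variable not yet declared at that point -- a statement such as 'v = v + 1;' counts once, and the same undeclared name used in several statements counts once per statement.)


Scanning code line by line:
  Line 1: use 'z' -> ERROR (undeclared)
  Line 2: use 'z' -> ERROR (undeclared)
  Line 3: declare 'a' -> declared = ['a']
  Line 4: declare 'n' -> declared = ['a', 'n']
  Line 5: declare 'z' -> declared = ['a', 'n', 'z']
  Line 6: use 'a' -> OK (declared)
Total undeclared variable errors: 2

2


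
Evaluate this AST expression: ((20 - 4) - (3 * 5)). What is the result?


Expression: ((20 - 4) - (3 * 5))
Evaluating step by step:
  20 - 4 = 16
  3 * 5 = 15
  16 - 15 = 1
Result: 1

1


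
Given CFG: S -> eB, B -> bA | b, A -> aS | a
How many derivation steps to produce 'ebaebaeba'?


Grammar: S -> eB, B -> bA | b, A -> aS | a
Deriving 'ebaebaeba':
Step 1: S -> eB => eB
Step 2: B -> bA => ebA
Step 3: A -> aS => ebaS
Step 4: S -> eB => ebaeB
Step 5: B -> bA => ebaebA
Step 6: A -> aS => ebaebaS
Step 7: S -> eB => ebaebaeB
Step 8: B -> bA => ebaebaebA
Step 9: A -> a => ebaebaeba
Total derivation steps: 9

9


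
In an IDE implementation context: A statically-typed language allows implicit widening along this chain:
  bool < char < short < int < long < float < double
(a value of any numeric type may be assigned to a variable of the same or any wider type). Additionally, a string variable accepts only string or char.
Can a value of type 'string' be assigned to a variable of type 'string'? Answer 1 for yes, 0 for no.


Target variable type: string
Source value type: string
Rule: string accepts only {string, char}
  source 'string' in {string, char}? Yes
Result: 1

1


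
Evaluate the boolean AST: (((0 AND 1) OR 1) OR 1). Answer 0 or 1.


Step 1: Evaluate inner node
  0 AND 1 = 0
Step 2: Evaluate next node
  0 OR 1 = 1
Step 3: Evaluate root node
  1 OR 1 = 1

1


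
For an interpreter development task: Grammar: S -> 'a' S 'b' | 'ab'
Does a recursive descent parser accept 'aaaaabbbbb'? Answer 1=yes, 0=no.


Grammar accepts strings of the form a^n b^n (n >= 1)
Word: 'aaaaabbbbb'
Counting: 5 a's and 5 b's
Check: 5 == 5? Yes
Derivation (S -> aSb applied 4 time(s), then S -> ab): S => aSb => aaSbb => aaaSbbb => aaaaSbbbb => aaaaabbbbb
Accepted

1


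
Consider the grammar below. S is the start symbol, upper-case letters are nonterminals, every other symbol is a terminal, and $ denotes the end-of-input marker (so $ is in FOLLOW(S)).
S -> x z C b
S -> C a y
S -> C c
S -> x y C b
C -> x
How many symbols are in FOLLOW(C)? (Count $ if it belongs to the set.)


S is the start symbol and does not occur in any rule body, so FOLLOW(S) = {$}.
Examining every occurrence of C in a rule body:
  S -> x z C b : C is followed by terminal 'b' -> add 'b'
  S -> C a y : C is followed by terminal 'a' -> add 'a'
  S -> C c : C is followed by terminal 'c' -> add 'c'
  S -> x y C b : C is followed by terminal 'b' -> add 'b' (already in the set)
  C -> x : C does not occur in the body -> contributes nothing
FOLLOW(C) = {a, b, c}
Count: 3

3


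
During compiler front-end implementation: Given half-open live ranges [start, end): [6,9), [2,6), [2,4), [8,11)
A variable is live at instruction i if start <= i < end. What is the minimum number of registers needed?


Live ranges:
  Var0: [6, 9)
  Var1: [2, 6)
  Var2: [2, 4)
  Var3: [8, 11)
Sweep-line events (position, delta, active):
  pos=2 start -> active=1
  pos=2 start -> active=2
  pos=4 end -> active=1
  pos=6 end -> active=0
  pos=6 start -> active=1
  pos=8 start -> active=2
  pos=9 end -> active=1
  pos=11 end -> active=0
Maximum simultaneous active: 2
Minimum registers needed: 2

2


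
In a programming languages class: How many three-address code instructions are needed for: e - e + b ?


Expression: e - e + b
Generating three-address code (respecting * over +/- precedence):
  Instruction 1: t1 = e - e
  Instruction 2: t2 = t1 + b
Total instructions: 2

2


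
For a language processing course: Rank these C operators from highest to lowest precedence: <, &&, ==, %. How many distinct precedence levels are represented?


Looking up precedence for each operator:
  < -> precedence 4
  && -> precedence 2
  == -> precedence 3
  % -> precedence 6
Sorted highest to lowest: %, <, ==, &&
Distinct precedence values: [6, 4, 3, 2]
Number of distinct levels: 4

4


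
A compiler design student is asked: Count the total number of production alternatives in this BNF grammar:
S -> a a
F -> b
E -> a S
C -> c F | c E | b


Counting alternatives per rule:
  S: 1 alternative(s)
  F: 1 alternative(s)
  E: 1 alternative(s)
  C: 3 alternative(s)
Sum: 1 + 1 + 1 + 3 = 6

6


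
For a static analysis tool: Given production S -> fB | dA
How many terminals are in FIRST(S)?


Production: S -> fB | dA
Examining each alternative for leading terminals:
  S -> fB : first terminal = 'f'
  S -> dA : first terminal = 'd'
FIRST(S) = {d, f}
Count: 2

2


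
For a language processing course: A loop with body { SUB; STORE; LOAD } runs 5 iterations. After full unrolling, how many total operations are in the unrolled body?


Loop body operations: SUB, STORE, LOAD (3 ops per iteration)
Unrolling 5 iterations:
  Iteration 1: SUB, STORE, LOAD (3 ops)
  Iteration 2: SUB, STORE, LOAD (3 ops)
  Iteration 3: SUB, STORE, LOAD (3 ops)
  Iteration 4: SUB, STORE, LOAD (3 ops)
  Iteration 5: SUB, STORE, LOAD (3 ops)
Total: 5 iterations * 3 ops/iter = 15 operations

15


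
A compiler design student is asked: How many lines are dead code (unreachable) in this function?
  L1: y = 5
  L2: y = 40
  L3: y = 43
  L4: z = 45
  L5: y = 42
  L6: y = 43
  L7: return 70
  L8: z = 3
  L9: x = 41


Analyzing control flow:
  L1: reachable (before return)
  L2: reachable (before return)
  L3: reachable (before return)
  L4: reachable (before return)
  L5: reachable (before return)
  L6: reachable (before return)
  L7: reachable (return statement)
  L8: DEAD (after return at L7)
  L9: DEAD (after return at L7)
Return at L7, total lines = 9
Dead lines: L8 through L9
Count: 2

2


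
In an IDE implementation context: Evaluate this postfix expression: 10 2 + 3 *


Processing tokens left to right:
Push 10, Push 2
Pop 10 and 2, compute 10 + 2 = 12, push 12
Push 3
Pop 12 and 3, compute 12 * 3 = 36, push 36
Stack result: 36

36


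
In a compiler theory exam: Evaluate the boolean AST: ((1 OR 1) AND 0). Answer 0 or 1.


Step 1: Evaluate inner node
  1 OR 1 = 1
Step 2: Evaluate root node
  1 AND 0 = 0

0


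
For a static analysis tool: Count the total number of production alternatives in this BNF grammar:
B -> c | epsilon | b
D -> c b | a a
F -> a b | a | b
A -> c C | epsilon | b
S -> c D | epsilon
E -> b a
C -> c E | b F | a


Counting alternatives per rule:
  B: 3 alternative(s)
  D: 2 alternative(s)
  F: 3 alternative(s)
  A: 3 alternative(s)
  S: 2 alternative(s)
  E: 1 alternative(s)
  C: 3 alternative(s)
Sum: 3 + 2 + 3 + 3 + 2 + 1 + 3 = 17

17


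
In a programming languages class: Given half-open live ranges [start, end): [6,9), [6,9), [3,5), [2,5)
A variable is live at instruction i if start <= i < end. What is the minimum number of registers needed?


Live ranges:
  Var0: [6, 9)
  Var1: [6, 9)
  Var2: [3, 5)
  Var3: [2, 5)
Sweep-line events (position, delta, active):
  pos=2 start -> active=1
  pos=3 start -> active=2
  pos=5 end -> active=1
  pos=5 end -> active=0
  pos=6 start -> active=1
  pos=6 start -> active=2
  pos=9 end -> active=1
  pos=9 end -> active=0
Maximum simultaneous active: 2
Minimum registers needed: 2

2


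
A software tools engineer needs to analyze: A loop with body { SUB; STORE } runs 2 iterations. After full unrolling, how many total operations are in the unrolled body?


Loop body operations: SUB, STORE (2 ops per iteration)
Unrolling 2 iterations:
  Iteration 1: SUB, STORE (2 ops)
  Iteration 2: SUB, STORE (2 ops)
Total: 2 iterations * 2 ops/iter = 4 operations

4


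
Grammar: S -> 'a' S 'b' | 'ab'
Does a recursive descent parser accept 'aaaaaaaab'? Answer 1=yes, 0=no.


Grammar accepts strings of the form a^n b^n (n >= 1)
Word: 'aaaaaaaab'
Counting: 8 a's and 1 b's
Check: 8 == 1? No
Mismatch: a-count != b-count
Rejected

0


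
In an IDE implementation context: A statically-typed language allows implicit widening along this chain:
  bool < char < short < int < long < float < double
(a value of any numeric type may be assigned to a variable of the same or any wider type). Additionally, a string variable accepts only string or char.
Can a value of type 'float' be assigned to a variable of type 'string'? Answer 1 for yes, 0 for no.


Target variable type: string
Source value type: float
Rule: string accepts only {string, char}
  source 'float' in {string, char}? No
Result: 0

0


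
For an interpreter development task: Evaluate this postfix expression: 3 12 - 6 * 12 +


Processing tokens left to right:
Push 3, Push 12
Pop 3 and 12, compute 3 - 12 = -9, push -9
Push 6
Pop -9 and 6, compute -9 * 6 = -54, push -54
Push 12
Pop -54 and 12, compute -54 + 12 = -42, push -42
Stack result: -42

-42


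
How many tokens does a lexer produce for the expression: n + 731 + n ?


Scanning 'n + 731 + n'
Token 1: 'n' -> identifier
Token 2: '+' -> operator
Token 3: '731' -> integer_literal
Token 4: '+' -> operator
Token 5: 'n' -> identifier
Total tokens: 5

5


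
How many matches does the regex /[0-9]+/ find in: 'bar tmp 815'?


Pattern: /[0-9]+/ (int literals)
Input: 'bar tmp 815'
Scanning for matches:
  Match 1: '815'
Total matches: 1

1


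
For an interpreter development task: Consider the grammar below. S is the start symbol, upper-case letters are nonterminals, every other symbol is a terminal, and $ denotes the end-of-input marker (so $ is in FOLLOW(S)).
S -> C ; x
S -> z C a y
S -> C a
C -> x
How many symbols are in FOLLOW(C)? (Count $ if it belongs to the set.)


S is the start symbol and does not occur in any rule body, so FOLLOW(S) = {$}.
Examining every occurrence of C in a rule body:
  S -> C ; x : C is followed by terminal ';' -> add ';'
  S -> z C a y : C is followed by terminal 'a' -> add 'a'
  S -> C a : C is followed by terminal 'a' -> add 'a' (already in the set)
  C -> x : C does not occur in the body -> contributes nothing
FOLLOW(C) = {;, a}
Count: 2

2


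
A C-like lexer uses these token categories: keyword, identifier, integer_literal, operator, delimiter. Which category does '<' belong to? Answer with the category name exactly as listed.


Token: '<'
Checking categories:
  identifier: no
  integer_literal: no
  operator: YES
  keyword: no
  delimiter: no
Category: operator

operator


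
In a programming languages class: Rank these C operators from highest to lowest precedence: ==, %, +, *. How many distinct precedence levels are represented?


Looking up precedence for each operator:
  == -> precedence 3
  % -> precedence 6
  + -> precedence 5
  * -> precedence 6
Sorted highest to lowest: %, *, +, ==
Distinct precedence values: [6, 5, 3]
Number of distinct levels: 3

3


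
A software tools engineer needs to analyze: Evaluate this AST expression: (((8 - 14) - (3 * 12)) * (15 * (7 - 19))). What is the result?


Expression: (((8 - 14) - (3 * 12)) * (15 * (7 - 19)))
Evaluating step by step:
  8 - 14 = -6
  3 * 12 = 36
  -6 - 36 = -42
  7 - 19 = -12
  15 * -12 = -180
  -42 * -180 = 7560
Result: 7560

7560


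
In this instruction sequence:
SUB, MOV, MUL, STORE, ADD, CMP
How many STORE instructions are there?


Scanning instruction sequence for STORE:
  Position 1: SUB
  Position 2: MOV
  Position 3: MUL
  Position 4: STORE <- MATCH
  Position 5: ADD
  Position 6: CMP
Matches at positions: [4]
Total STORE count: 1

1


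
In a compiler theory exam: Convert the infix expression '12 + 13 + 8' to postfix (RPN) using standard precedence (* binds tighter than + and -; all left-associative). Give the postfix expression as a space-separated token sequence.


Applying the shunting-yard algorithm:
  Operand 12 -> output
  Push '+' onto operator stack -> op-stack: [+]
  Operand 13 -> output
  See '+' (prec 1); top '+' (prec 1) >= it -> pop '+' to output
  Push '+' onto operator stack -> op-stack: [+]
  Operand 8 -> output
  End of input: pop '+' to output
Postfix result: 12 13 + 8 +

12 13 + 8 +


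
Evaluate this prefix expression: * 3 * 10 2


Parsing prefix expression: * 3 * 10 2
Step 1: Innermost operation '* 10 2'
  10 * 2 = 20
Step 2: Outer operation '* 3 [20]'
  3 * 20 = 60

60


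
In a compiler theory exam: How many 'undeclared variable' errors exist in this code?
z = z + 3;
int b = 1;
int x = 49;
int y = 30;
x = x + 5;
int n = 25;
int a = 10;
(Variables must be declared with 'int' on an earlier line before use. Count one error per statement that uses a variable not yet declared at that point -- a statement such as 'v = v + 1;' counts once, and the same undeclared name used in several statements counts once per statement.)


Scanning code line by line:
  Line 1: use 'z' -> ERROR (undeclared)
  Line 2: declare 'b' -> declared = ['b']
  Line 3: declare 'x' -> declared = ['b', 'x']
  Line 4: declare 'y' -> declared = ['b', 'x', 'y']
  Line 5: use 'x' -> OK (declared)
  Line 6: declare 'n' -> declared = ['b', 'n', 'x', 'y']
  Line 7: declare 'a' -> declared = ['a', 'b', 'n', 'x', 'y']
Total undeclared variable errors: 1

1


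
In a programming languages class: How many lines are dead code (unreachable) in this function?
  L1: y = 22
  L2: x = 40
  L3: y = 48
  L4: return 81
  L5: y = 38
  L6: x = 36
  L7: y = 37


Analyzing control flow:
  L1: reachable (before return)
  L2: reachable (before return)
  L3: reachable (before return)
  L4: reachable (return statement)
  L5: DEAD (after return at L4)
  L6: DEAD (after return at L4)
  L7: DEAD (after return at L4)
Return at L4, total lines = 7
Dead lines: L5 through L7
Count: 3

3


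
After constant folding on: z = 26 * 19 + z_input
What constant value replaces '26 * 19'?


Identifying constant sub-expression:
  Original: z = 26 * 19 + z_input
  26 and 19 are both compile-time constants
  Evaluating: 26 * 19 = 494
  After folding: z = 494 + z_input

494


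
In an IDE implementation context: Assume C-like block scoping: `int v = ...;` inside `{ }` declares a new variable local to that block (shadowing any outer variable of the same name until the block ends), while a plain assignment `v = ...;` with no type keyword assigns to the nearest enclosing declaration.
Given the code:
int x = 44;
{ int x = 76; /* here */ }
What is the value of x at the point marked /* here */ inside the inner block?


Analyzing scoping rules:
Outer scope: declares x = 44
Inner block: 'int x = 76;' declares a NEW x that shadows the outer one
Inside the block the inner declaration is in scope -> 76
Result: 76

76


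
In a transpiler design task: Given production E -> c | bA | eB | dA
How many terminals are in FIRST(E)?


Production: E -> c | bA | eB | dA
Examining each alternative for leading terminals:
  E -> c : first terminal = 'c'
  E -> bA : first terminal = 'b'
  E -> eB : first terminal = 'e'
  E -> dA : first terminal = 'd'
FIRST(E) = {b, c, d, e}
Count: 4

4


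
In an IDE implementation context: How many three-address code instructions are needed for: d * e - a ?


Expression: d * e - a
Generating three-address code (respecting * over +/- precedence):
  Instruction 1: t1 = d * e
  Instruction 2: t2 = t1 - a
Total instructions: 2

2


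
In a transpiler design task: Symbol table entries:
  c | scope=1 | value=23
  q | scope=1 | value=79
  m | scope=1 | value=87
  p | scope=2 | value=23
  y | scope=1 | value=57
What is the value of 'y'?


Searching symbol table for 'y':
  c | scope=1 | value=23
  q | scope=1 | value=79
  m | scope=1 | value=87
  p | scope=2 | value=23
  y | scope=1 | value=57 <- MATCH
Found 'y' at scope 1 with value 57

57


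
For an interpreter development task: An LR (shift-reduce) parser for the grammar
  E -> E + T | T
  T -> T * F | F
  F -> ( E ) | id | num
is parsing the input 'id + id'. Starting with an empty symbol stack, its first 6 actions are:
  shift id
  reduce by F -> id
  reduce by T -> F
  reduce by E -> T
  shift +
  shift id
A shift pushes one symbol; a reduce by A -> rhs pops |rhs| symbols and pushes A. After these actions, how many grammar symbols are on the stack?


Tracking the symbol stack through each action:
  Action 1: shift 'id' : push -> stack = [id] (size 1)
  Action 2: reduce by F -> id : pop 1, push F -> stack = [F] (size 1)
  Action 3: reduce by T -> F : pop 1, push T -> stack = [T] (size 1)
  Action 4: reduce by E -> T : pop 1, push E -> stack = [E] (size 1)
  Action 5: shift '+' : push -> stack = [E, +] (size 2)
  Action 6: shift 'id' : push -> stack = [E, +, id] (size 3)
Final stack size: 3

3


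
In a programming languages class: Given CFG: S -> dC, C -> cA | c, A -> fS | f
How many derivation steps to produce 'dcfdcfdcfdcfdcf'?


Grammar: S -> dC, C -> cA | c, A -> fS | f
Deriving 'dcfdcfdcfdcfdcf':
Step 1: S -> dC => dC
Step 2: C -> cA => dcA
Step 3: A -> fS => dcfS
Step 4: S -> dC => dcfdC
Step 5: C -> cA => dcfdcA
Step 6: A -> fS => dcfdcfS
Step 7: S -> dC => dcfdcfdC
Step 8: C -> cA => dcfdcfdcA
Step 9: A -> fS => dcfdcfdcfS
Step 10: S -> dC => dcfdcfdcfdC
Step 11: C -> cA => dcfdcfdcfdcA
Step 12: A -> fS => dcfdcfdcfdcfS
Step 13: S -> dC => dcfdcfdcfdcfdC
Step 14: C -> cA => dcfdcfdcfdcfdcA
Step 15: A -> f => dcfdcfdcfdcfdcf
Total derivation steps: 15

15


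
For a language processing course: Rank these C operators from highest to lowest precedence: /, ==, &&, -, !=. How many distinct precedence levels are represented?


Looking up precedence for each operator:
  / -> precedence 6
  == -> precedence 3
  && -> precedence 2
  - -> precedence 5
  != -> precedence 3
Sorted highest to lowest: /, -, ==, !=, &&
Distinct precedence values: [6, 5, 3, 2]
Number of distinct levels: 4

4


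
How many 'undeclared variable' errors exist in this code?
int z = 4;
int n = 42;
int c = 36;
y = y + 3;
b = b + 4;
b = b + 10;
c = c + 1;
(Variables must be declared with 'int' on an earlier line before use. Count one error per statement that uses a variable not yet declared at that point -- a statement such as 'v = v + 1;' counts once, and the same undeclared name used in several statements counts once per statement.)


Scanning code line by line:
  Line 1: declare 'z' -> declared = ['z']
  Line 2: declare 'n' -> declared = ['n', 'z']
  Line 3: declare 'c' -> declared = ['c', 'n', 'z']
  Line 4: use 'y' -> ERROR (undeclared)
  Line 5: use 'b' -> ERROR (undeclared)
  Line 6: use 'b' -> ERROR (undeclared)
  Line 7: use 'c' -> OK (declared)
Total undeclared variable errors: 3

3


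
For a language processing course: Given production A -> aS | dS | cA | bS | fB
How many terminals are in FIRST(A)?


Production: A -> aS | dS | cA | bS | fB
Examining each alternative for leading terminals:
  A -> aS : first terminal = 'a'
  A -> dS : first terminal = 'd'
  A -> cA : first terminal = 'c'
  A -> bS : first terminal = 'b'
  A -> fB : first terminal = 'f'
FIRST(A) = {a, b, c, d, f}
Count: 5

5


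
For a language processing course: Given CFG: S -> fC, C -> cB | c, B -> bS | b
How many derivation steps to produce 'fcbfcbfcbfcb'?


Grammar: S -> fC, C -> cB | c, B -> bS | b
Deriving 'fcbfcbfcbfcb':
Step 1: S -> fC => fC
Step 2: C -> cB => fcB
Step 3: B -> bS => fcbS
Step 4: S -> fC => fcbfC
Step 5: C -> cB => fcbfcB
Step 6: B -> bS => fcbfcbS
Step 7: S -> fC => fcbfcbfC
Step 8: C -> cB => fcbfcbfcB
Step 9: B -> bS => fcbfcbfcbS
Step 10: S -> fC => fcbfcbfcbfC
Step 11: C -> cB => fcbfcbfcbfcB
Step 12: B -> b => fcbfcbfcbfcb
Total derivation steps: 12

12


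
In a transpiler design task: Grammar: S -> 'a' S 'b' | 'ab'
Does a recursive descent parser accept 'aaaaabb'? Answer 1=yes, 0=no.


Grammar accepts strings of the form a^n b^n (n >= 1)
Word: 'aaaaabb'
Counting: 5 a's and 2 b's
Check: 5 == 2? No
Mismatch: a-count != b-count
Rejected

0


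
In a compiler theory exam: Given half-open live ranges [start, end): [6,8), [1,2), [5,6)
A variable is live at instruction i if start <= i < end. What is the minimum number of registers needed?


Live ranges:
  Var0: [6, 8)
  Var1: [1, 2)
  Var2: [5, 6)
Sweep-line events (position, delta, active):
  pos=1 start -> active=1
  pos=2 end -> active=0
  pos=5 start -> active=1
  pos=6 end -> active=0
  pos=6 start -> active=1
  pos=8 end -> active=0
Maximum simultaneous active: 1
Minimum registers needed: 1

1


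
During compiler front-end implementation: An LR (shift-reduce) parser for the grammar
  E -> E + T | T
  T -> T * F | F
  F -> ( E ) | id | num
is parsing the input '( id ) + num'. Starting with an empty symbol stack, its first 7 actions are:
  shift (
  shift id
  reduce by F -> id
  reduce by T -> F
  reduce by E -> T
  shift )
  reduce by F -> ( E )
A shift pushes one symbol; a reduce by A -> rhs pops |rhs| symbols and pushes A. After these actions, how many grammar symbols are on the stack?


Tracking the symbol stack through each action:
  Action 1: shift '(' : push -> stack = [(] (size 1)
  Action 2: shift 'id' : push -> stack = [(, id] (size 2)
  Action 3: reduce by F -> id : pop 1, push F -> stack = [(, F] (size 2)
  Action 4: reduce by T -> F : pop 1, push T -> stack = [(, T] (size 2)
  Action 5: reduce by E -> T : pop 1, push E -> stack = [(, E] (size 2)
  Action 6: shift ')' : push -> stack = [(, E, )] (size 3)
  Action 7: reduce by F -> ( E ) : pop 3, push F -> stack = [F] (size 1)
Final stack size: 1

1


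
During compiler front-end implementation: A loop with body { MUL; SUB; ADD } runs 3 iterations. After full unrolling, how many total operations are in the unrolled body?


Loop body operations: MUL, SUB, ADD (3 ops per iteration)
Unrolling 3 iterations:
  Iteration 1: MUL, SUB, ADD (3 ops)
  Iteration 2: MUL, SUB, ADD (3 ops)
  Iteration 3: MUL, SUB, ADD (3 ops)
Total: 3 iterations * 3 ops/iter = 9 operations

9


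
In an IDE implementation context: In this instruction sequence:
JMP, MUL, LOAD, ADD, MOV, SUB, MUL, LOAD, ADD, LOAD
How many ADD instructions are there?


Scanning instruction sequence for ADD:
  Position 1: JMP
  Position 2: MUL
  Position 3: LOAD
  Position 4: ADD <- MATCH
  Position 5: MOV
  Position 6: SUB
  Position 7: MUL
  Position 8: LOAD
  Position 9: ADD <- MATCH
  Position 10: LOAD
Matches at positions: [4, 9]
Total ADD count: 2

2


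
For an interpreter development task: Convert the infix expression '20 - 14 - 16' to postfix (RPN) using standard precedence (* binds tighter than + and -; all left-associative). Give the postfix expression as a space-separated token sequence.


Applying the shunting-yard algorithm:
  Operand 20 -> output
  Push '-' onto operator stack -> op-stack: [-]
  Operand 14 -> output
  See '-' (prec 1); top '-' (prec 1) >= it -> pop '-' to output
  Push '-' onto operator stack -> op-stack: [-]
  Operand 16 -> output
  End of input: pop '-' to output
Postfix result: 20 14 - 16 -

20 14 - 16 -


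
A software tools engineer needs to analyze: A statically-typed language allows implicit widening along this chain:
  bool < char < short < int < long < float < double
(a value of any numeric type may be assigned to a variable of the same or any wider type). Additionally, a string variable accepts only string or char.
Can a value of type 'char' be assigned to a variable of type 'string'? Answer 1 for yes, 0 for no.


Target variable type: string
Source value type: char
Rule: string accepts only {string, char}
  source 'char' in {string, char}? Yes
Result: 1

1


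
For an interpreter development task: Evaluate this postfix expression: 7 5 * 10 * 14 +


Processing tokens left to right:
Push 7, Push 5
Pop 7 and 5, compute 7 * 5 = 35, push 35
Push 10
Pop 35 and 10, compute 35 * 10 = 350, push 350
Push 14
Pop 350 and 14, compute 350 + 14 = 364, push 364
Stack result: 364

364


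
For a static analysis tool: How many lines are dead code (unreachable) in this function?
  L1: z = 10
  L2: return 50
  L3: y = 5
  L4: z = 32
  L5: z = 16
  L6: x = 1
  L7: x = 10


Analyzing control flow:
  L1: reachable (before return)
  L2: reachable (return statement)
  L3: DEAD (after return at L2)
  L4: DEAD (after return at L2)
  L5: DEAD (after return at L2)
  L6: DEAD (after return at L2)
  L7: DEAD (after return at L2)
Return at L2, total lines = 7
Dead lines: L3 through L7
Count: 5

5


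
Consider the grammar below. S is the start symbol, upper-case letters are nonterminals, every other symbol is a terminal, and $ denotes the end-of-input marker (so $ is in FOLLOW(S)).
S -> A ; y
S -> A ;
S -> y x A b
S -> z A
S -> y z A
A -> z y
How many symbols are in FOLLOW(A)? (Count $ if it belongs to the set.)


S is the start symbol and does not occur in any rule body, so FOLLOW(S) = {$}.
Examining every occurrence of A in a rule body:
  S -> A ; y : A is followed by terminal ';' -> add ';'
  S -> A ; : A is followed by terminal ';' -> add ';' (already in the set)
  S -> y x A b : A is followed by terminal 'b' -> add 'b'
  S -> z A : A is at the right end -> add FOLLOW(S) = {$}
  S -> y z A : A is at the right end -> add FOLLOW(S) = {$} (already in the set)
  A -> z y : A does not occur in the body -> contributes nothing
FOLLOW(A) = {;, b, $}
Count: 3

3


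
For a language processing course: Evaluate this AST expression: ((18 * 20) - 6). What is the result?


Expression: ((18 * 20) - 6)
Evaluating step by step:
  18 * 20 = 360
  360 - 6 = 354
Result: 354

354


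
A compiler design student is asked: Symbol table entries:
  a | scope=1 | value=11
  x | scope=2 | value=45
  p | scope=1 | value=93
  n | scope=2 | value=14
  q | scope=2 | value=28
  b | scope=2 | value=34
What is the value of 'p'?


Searching symbol table for 'p':
  a | scope=1 | value=11
  x | scope=2 | value=45
  p | scope=1 | value=93 <- MATCH
  n | scope=2 | value=14
  q | scope=2 | value=28
  b | scope=2 | value=34
Found 'p' at scope 1 with value 93

93


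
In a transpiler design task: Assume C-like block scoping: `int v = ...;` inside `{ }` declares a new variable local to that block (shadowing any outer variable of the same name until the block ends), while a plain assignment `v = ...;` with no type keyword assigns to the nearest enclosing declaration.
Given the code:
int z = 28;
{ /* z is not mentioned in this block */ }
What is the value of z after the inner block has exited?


Analyzing scoping rules:
Outer scope: declares z = 28
Inner block: z is neither redeclared nor assigned -> unchanged
After the block -> 28
Result: 28

28


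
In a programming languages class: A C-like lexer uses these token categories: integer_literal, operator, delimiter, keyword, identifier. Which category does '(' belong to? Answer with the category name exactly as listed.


Token: '('
Checking categories:
  identifier: no
  integer_literal: no
  operator: no
  keyword: no
  delimiter: YES
Category: delimiter

delimiter


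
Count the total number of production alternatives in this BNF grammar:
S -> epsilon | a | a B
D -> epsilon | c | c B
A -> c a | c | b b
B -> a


Counting alternatives per rule:
  S: 3 alternative(s)
  D: 3 alternative(s)
  A: 3 alternative(s)
  B: 1 alternative(s)
Sum: 3 + 3 + 3 + 1 = 10

10


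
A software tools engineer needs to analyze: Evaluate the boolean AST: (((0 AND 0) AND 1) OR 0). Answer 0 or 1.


Step 1: Evaluate inner node
  0 AND 0 = 0
Step 2: Evaluate next node
  0 AND 1 = 0
Step 3: Evaluate root node
  0 OR 0 = 0

0


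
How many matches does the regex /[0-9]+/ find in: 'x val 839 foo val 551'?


Pattern: /[0-9]+/ (int literals)
Input: 'x val 839 foo val 551'
Scanning for matches:
  Match 1: '839'
  Match 2: '551'
Total matches: 2

2


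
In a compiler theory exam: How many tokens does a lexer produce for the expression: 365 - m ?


Scanning '365 - m'
Token 1: '365' -> integer_literal
Token 2: '-' -> operator
Token 3: 'm' -> identifier
Total tokens: 3

3


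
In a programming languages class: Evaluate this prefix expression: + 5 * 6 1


Parsing prefix expression: + 5 * 6 1
Step 1: Innermost operation '* 6 1'
  6 * 1 = 6
Step 2: Outer operation '+ 5 [6]'
  5 + 6 = 11

11


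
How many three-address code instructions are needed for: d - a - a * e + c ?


Expression: d - a - a * e + c
Generating three-address code (respecting * over +/- precedence):
  Instruction 1: t1 = a * e
  Instruction 2: t2 = d - a
  Instruction 3: t3 = t2 - t1
  Instruction 4: t4 = t3 + c
Total instructions: 4

4


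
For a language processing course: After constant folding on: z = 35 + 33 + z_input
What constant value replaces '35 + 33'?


Identifying constant sub-expression:
  Original: z = 35 + 33 + z_input
  35 and 33 are both compile-time constants
  Evaluating: 35 + 33 = 68
  After folding: z = 68 + z_input

68


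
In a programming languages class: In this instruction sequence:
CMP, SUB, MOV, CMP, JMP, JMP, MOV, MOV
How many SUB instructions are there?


Scanning instruction sequence for SUB:
  Position 1: CMP
  Position 2: SUB <- MATCH
  Position 3: MOV
  Position 4: CMP
  Position 5: JMP
  Position 6: JMP
  Position 7: MOV
  Position 8: MOV
Matches at positions: [2]
Total SUB count: 1

1


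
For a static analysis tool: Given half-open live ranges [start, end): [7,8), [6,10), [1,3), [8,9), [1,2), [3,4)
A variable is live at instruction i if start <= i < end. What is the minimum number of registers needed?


Live ranges:
  Var0: [7, 8)
  Var1: [6, 10)
  Var2: [1, 3)
  Var3: [8, 9)
  Var4: [1, 2)
  Var5: [3, 4)
Sweep-line events (position, delta, active):
  pos=1 start -> active=1
  pos=1 start -> active=2
  pos=2 end -> active=1
  pos=3 end -> active=0
  pos=3 start -> active=1
  pos=4 end -> active=0
  pos=6 start -> active=1
  pos=7 start -> active=2
  pos=8 end -> active=1
  pos=8 start -> active=2
  pos=9 end -> active=1
  pos=10 end -> active=0
Maximum simultaneous active: 2
Minimum registers needed: 2

2


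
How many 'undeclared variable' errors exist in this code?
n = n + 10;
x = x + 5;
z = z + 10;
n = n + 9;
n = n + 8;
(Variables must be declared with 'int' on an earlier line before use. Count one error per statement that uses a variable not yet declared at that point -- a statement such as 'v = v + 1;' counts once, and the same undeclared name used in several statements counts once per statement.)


Scanning code line by line:
  Line 1: use 'n' -> ERROR (undeclared)
  Line 2: use 'x' -> ERROR (undeclared)
  Line 3: use 'z' -> ERROR (undeclared)
  Line 4: use 'n' -> ERROR (undeclared)
  Line 5: use 'n' -> ERROR (undeclared)
Total undeclared variable errors: 5

5


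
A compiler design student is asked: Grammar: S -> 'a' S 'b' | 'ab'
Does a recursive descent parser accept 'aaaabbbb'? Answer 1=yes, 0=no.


Grammar accepts strings of the form a^n b^n (n >= 1)
Word: 'aaaabbbb'
Counting: 4 a's and 4 b's
Check: 4 == 4? Yes
Derivation (S -> aSb applied 3 time(s), then S -> ab): S => aSb => aaSbb => aaaSbbb => aaaabbbb
Accepted

1


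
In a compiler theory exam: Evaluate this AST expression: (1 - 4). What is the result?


Expression: (1 - 4)
Evaluating step by step:
  1 - 4 = -3
Result: -3

-3


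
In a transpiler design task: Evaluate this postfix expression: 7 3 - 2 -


Processing tokens left to right:
Push 7, Push 3
Pop 7 and 3, compute 7 - 3 = 4, push 4
Push 2
Pop 4 and 2, compute 4 - 2 = 2, push 2
Stack result: 2

2


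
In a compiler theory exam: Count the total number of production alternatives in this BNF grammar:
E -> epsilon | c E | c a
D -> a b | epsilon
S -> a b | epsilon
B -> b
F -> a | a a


Counting alternatives per rule:
  E: 3 alternative(s)
  D: 2 alternative(s)
  S: 2 alternative(s)
  B: 1 alternative(s)
  F: 2 alternative(s)
Sum: 3 + 2 + 2 + 1 + 2 = 10

10


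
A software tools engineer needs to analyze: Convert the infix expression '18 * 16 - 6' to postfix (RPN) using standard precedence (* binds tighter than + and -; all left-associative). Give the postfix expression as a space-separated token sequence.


Applying the shunting-yard algorithm:
  Operand 18 -> output
  Push '*' onto operator stack -> op-stack: [*]
  Operand 16 -> output
  See '-' (prec 1); top '*' (prec 2) >= it -> pop '*' to output
  Push '-' onto operator stack -> op-stack: [-]
  Operand 6 -> output
  End of input: pop '-' to output
Postfix result: 18 16 * 6 -

18 16 * 6 -


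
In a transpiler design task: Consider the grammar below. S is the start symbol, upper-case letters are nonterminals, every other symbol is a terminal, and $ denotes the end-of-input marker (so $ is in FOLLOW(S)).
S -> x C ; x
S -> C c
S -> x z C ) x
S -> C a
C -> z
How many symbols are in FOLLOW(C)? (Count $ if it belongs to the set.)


S is the start symbol and does not occur in any rule body, so FOLLOW(S) = {$}.
Examining every occurrence of C in a rule body:
  S -> x C ; x : C is followed by terminal ';' -> add ';'
  S -> C c : C is followed by terminal 'c' -> add 'c'
  S -> x z C ) x : C is followed by terminal ')' -> add ')'
  S -> C a : C is followed by terminal 'a' -> add 'a'
  C -> z : C does not occur in the body -> contributes nothing
FOLLOW(C) = {), ;, a, c}
Count: 4

4


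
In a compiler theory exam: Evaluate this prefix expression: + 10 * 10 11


Parsing prefix expression: + 10 * 10 11
Step 1: Innermost operation '* 10 11'
  10 * 11 = 110
Step 2: Outer operation '+ 10 [110]'
  10 + 110 = 120

120


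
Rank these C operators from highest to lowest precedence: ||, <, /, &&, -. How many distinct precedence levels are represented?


Looking up precedence for each operator:
  || -> precedence 1
  < -> precedence 4
  / -> precedence 6
  && -> precedence 2
  - -> precedence 5
Sorted highest to lowest: /, -, <, &&, ||
Distinct precedence values: [6, 5, 4, 2, 1]
Number of distinct levels: 5

5


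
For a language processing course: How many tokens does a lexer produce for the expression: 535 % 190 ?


Scanning '535 % 190'
Token 1: '535' -> integer_literal
Token 2: '%' -> operator
Token 3: '190' -> integer_literal
Total tokens: 3

3


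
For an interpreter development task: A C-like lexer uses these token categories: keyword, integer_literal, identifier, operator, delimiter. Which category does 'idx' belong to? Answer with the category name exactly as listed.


Token: 'idx'
Checking categories:
  identifier: YES
  integer_literal: no
  operator: no
  keyword: no
  delimiter: no
Category: identifier

identifier


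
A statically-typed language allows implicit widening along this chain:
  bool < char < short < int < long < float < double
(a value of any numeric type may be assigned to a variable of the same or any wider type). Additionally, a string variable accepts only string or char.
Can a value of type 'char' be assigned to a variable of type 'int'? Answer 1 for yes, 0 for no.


Target variable type: int
Source value type: char
Numeric ranks: char=1, int=3
Widening allowed iff rank(source) <= rank(target): 1 <= 3? Yes
Result: 1

1


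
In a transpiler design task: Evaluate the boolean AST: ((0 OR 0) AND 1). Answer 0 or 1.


Step 1: Evaluate inner node
  0 OR 0 = 0
Step 2: Evaluate root node
  0 AND 1 = 0

0


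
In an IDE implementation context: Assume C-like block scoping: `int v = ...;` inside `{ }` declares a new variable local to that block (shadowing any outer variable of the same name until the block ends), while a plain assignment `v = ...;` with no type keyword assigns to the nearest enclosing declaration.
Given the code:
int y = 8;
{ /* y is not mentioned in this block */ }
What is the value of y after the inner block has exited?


Analyzing scoping rules:
Outer scope: declares y = 8
Inner block: y is neither redeclared nor assigned -> unchanged
After the block -> 8
Result: 8

8


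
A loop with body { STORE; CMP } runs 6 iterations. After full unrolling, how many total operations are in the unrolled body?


Loop body operations: STORE, CMP (2 ops per iteration)
Unrolling 6 iterations:
  Iteration 1: STORE, CMP (2 ops)
  Iteration 2: STORE, CMP (2 ops)
  Iteration 3: STORE, CMP (2 ops)
  Iteration 4: STORE, CMP (2 ops)
  Iteration 5: STORE, CMP (2 ops)
  Iteration 6: STORE, CMP (2 ops)
Total: 6 iterations * 2 ops/iter = 12 operations

12
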